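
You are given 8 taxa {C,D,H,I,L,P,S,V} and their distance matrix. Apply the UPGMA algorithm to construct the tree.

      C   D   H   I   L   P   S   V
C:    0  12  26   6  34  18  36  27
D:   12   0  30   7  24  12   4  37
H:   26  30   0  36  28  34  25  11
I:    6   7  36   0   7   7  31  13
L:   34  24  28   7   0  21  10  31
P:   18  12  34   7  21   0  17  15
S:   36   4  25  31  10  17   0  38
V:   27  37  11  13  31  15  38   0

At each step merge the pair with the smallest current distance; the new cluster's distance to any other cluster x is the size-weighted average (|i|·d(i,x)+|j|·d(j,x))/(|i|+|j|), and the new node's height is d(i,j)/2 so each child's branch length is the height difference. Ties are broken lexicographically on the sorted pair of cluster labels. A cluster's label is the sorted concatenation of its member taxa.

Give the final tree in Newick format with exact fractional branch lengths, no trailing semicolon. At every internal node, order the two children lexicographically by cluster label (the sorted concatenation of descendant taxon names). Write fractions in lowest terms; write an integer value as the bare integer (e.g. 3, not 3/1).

iteration 1: select D,S (d=4); attach at lengths (2, 2); label the merged cluster DS
  updated: d(C,DS)=24, d(DS,H)=55/2, d(DS,I)=19, d(DS,L)=17, d(DS,P)=29/2, d(DS,V)=75/2
iteration 2: select C,I (d=6); attach at lengths (3, 3); label the merged cluster CI
  updated: d(CI,DS)=43/2, d(CI,H)=31, d(CI,L)=41/2, d(CI,P)=25/2, d(CI,V)=20
iteration 3: select H,V (d=11); attach at lengths (11/2, 11/2); label the merged cluster HV
  updated: d(CI,HV)=51/2, d(DS,HV)=65/2, d(HV,L)=59/2, d(HV,P)=49/2
iteration 4: select CI,P (d=25/2); attach at lengths (13/4, 25/4); label the merged cluster CIP
  updated: d(CIP,DS)=115/6, d(CIP,HV)=151/6, d(CIP,L)=62/3
iteration 5: select DS,L (d=17); attach at lengths (13/2, 17/2); label the merged cluster DLS
  updated: d(CIP,DLS)=59/3, d(DLS,HV)=63/2
iteration 6: select CIP,DLS (d=59/3); attach at lengths (43/12, 4/3); label the merged cluster CDILPS
  updated: d(CDILPS,HV)=85/3
iteration 7: select CDILPS,HV (d=85/3); attach at lengths (13/3, 26/3); label the merged cluster CDHILPSV
final tree: ((((C:3,I:3):13/4,P:25/4):43/12,((D:2,S:2):13/2,L:17/2):4/3):13/3,(H:11/2,V:11/2):26/3)
total length: 761/12

((((C:3,I:3):13/4,P:25/4):43/12,((D:2,S:2):13/2,L:17/2):4/3):13/3,(H:11/2,V:11/2):26/3)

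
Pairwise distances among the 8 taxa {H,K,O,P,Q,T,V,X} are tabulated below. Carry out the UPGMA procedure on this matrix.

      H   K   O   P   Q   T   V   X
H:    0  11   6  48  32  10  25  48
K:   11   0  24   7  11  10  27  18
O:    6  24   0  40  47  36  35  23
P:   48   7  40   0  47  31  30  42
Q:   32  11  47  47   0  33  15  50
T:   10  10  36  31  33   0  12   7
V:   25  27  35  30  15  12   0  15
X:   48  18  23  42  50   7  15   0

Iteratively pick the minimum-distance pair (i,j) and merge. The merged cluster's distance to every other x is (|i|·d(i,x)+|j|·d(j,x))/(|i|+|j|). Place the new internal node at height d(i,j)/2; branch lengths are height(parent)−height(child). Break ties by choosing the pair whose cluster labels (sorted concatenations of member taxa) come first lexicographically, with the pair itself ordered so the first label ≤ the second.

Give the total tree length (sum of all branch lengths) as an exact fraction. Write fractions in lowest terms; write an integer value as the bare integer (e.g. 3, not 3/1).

6593/84

step 1: merge (H,O) at d=6; branch lengths H→3, O→3; new cluster HO
  updated: d(HO,K)=35/2, d(HO,P)=44, d(HO,Q)=79/2, d(HO,T)=23, d(HO,V)=30, d(HO,X)=71/2
step 2: merge (K,P) at d=7; branch lengths K→7/2, P→7/2; new cluster KP
  updated: d(HO,KP)=123/4, d(KP,Q)=29, d(KP,T)=41/2, d(KP,V)=57/2, d(KP,X)=30
step 3: merge (T,X) at d=7; branch lengths T→7/2, X→7/2; new cluster TX
  updated: d(HO,TX)=117/4, d(KP,TX)=101/4, d(Q,TX)=83/2, d(TX,V)=27/2
step 4: merge (TX,V) at d=27/2; branch lengths TX→13/4, V→27/4; new cluster TVX
  updated: d(HO,TVX)=59/2, d(KP,TVX)=79/3, d(Q,TVX)=98/3
step 5: merge (KP,TVX) at d=79/3; branch lengths KP→29/3, TVX→77/12; new cluster KPTVX
  updated: d(HO,KPTVX)=30, d(KPTVX,Q)=156/5
step 6: merge (HO,KPTVX) at d=30; branch lengths HO→12, KPTVX→11/6; new cluster HKOPTVX
  updated: d(HKOPTVX,Q)=235/7
step 7: merge (HKOPTVX,Q) at d=235/7; branch lengths HKOPTVX→25/14, Q→235/14; new cluster HKOPQTVX
final tree: (((H:3,O:3):12,((K:7/2,P:7/2):29/3,((T:7/2,X:7/2):13/4,V:27/4):77/12):11/6):25/14,Q:235/14)
total length: 6593/84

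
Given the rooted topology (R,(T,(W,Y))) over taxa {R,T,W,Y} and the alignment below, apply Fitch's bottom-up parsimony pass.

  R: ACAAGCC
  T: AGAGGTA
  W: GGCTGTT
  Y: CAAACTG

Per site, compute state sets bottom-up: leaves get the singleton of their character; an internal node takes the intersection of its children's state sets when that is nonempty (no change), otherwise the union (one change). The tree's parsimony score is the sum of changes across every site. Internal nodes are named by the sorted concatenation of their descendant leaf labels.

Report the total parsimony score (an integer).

12

[col 0] WY: children W:{G}, Y:{C} ∪→ {C,G}; cost 1
[col 0] TWY: children T:{A}, WY:{C,G} ∪→ {A,C,G}; cost 1
[col 0] RTWY: children R:{A}, TWY:{A,C,G} ∩→ {A}; cost 0
[col 1] WY: children W:{G}, Y:{A} ∪→ {A,G}; cost 1
[col 1] TWY: children T:{G}, WY:{A,G} ∩→ {G}; cost 0
[col 1] RTWY: children R:{C}, TWY:{G} ∪→ {C,G}; cost 1
[col 2] WY: children W:{C}, Y:{A} ∪→ {A,C}; cost 1
[col 2] TWY: children T:{A}, WY:{A,C} ∩→ {A}; cost 0
[col 2] RTWY: children R:{A}, TWY:{A} ∩→ {A}; cost 0
[col 3] WY: children W:{T}, Y:{A} ∪→ {A,T}; cost 1
[col 3] TWY: children T:{G}, WY:{A,T} ∪→ {A,G,T}; cost 1
[col 3] RTWY: children R:{A}, TWY:{A,G,T} ∩→ {A}; cost 0
[col 4] WY: children W:{G}, Y:{C} ∪→ {C,G}; cost 1
[col 4] TWY: children T:{G}, WY:{C,G} ∩→ {G}; cost 0
[col 4] RTWY: children R:{G}, TWY:{G} ∩→ {G}; cost 0
[col 5] WY: children W:{T}, Y:{T} ∩→ {T}; cost 0
[col 5] TWY: children T:{T}, WY:{T} ∩→ {T}; cost 0
[col 5] RTWY: children R:{C}, TWY:{T} ∪→ {C,T}; cost 1
[col 6] WY: children W:{T}, Y:{G} ∪→ {G,T}; cost 1
[col 6] TWY: children T:{A}, WY:{G,T} ∪→ {A,G,T}; cost 1
[col 6] RTWY: children R:{C}, TWY:{A,G,T} ∪→ {A,C,G,T}; cost 1
per-site changes: [2, 2, 1, 2, 1, 1, 3]; total = 12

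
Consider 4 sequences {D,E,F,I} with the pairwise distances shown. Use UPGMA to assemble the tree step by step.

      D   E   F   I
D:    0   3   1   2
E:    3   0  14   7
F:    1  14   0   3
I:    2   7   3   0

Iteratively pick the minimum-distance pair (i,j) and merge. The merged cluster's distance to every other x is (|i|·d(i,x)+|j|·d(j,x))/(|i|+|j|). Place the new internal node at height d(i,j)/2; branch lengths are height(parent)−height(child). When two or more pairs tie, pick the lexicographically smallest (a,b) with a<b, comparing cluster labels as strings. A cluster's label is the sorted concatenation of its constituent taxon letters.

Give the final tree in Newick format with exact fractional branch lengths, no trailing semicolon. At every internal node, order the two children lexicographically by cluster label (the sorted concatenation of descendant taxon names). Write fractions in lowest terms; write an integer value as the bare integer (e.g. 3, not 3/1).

step 1: merge (D,F) at d=1; branch lengths D→1/2, F→1/2; new cluster DF
  updated: d(DF,E)=17/2, d(DF,I)=5/2
step 2: merge (DF,I) at d=5/2; branch lengths DF→3/4, I→5/4; new cluster DFI
  updated: d(DFI,E)=8
step 3: merge (DFI,E) at d=8; branch lengths DFI→11/4, E→4; new cluster DEFI
final tree: (((D:1/2,F:1/2):3/4,I:5/4):11/4,E:4)
total length: 39/4

(((D:1/2,F:1/2):3/4,I:5/4):11/4,E:4)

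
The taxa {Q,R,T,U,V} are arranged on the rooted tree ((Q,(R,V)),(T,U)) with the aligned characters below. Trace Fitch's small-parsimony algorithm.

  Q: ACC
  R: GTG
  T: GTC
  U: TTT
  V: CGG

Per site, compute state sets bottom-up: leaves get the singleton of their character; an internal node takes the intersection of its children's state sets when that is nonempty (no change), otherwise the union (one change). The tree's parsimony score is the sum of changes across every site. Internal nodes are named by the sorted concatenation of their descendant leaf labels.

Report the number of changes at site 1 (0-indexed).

2

site 0, node RV: R={G} ∪ V={C} → {C,G} (+1)
site 0, node QRV: Q={A} ∪ RV={C,G} → {A,C,G} (+1)
site 0, node TU: T={G} ∪ U={T} → {G,T} (+1)
site 0, node QRTUV: QRV={A,C,G} ∩ TU={G,T} → {G} (+0)
site 1, node RV: R={T} ∪ V={G} → {G,T} (+1)
site 1, node QRV: Q={C} ∪ RV={G,T} → {C,G,T} (+1)
site 1, node TU: T={T} ∩ U={T} → {T} (+0)
site 1, node QRTUV: QRV={C,G,T} ∩ TU={T} → {T} (+0)
site 2, node RV: R={G} ∩ V={G} → {G} (+0)
site 2, node QRV: Q={C} ∪ RV={G} → {C,G} (+1)
site 2, node TU: T={C} ∪ U={T} → {C,T} (+1)
site 2, node QRTUV: QRV={C,G} ∩ TU={C,T} → {C} (+0)
per-site changes: [3, 2, 2]; total = 7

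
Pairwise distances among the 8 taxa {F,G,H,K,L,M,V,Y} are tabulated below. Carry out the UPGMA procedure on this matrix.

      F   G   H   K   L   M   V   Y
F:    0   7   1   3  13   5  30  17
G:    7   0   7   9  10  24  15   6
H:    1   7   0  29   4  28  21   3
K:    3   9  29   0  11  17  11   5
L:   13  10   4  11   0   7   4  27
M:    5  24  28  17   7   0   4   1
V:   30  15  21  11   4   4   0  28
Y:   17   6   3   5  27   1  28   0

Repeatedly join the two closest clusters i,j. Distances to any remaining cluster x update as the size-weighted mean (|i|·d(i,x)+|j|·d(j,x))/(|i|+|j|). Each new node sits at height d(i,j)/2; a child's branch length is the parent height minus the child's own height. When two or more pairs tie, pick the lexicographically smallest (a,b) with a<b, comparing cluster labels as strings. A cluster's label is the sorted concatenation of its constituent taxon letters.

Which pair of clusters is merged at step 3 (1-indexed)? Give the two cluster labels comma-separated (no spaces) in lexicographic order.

1. join F+H (d=1) ⇒ FH; edges |F|=1/2, |H|=1/2
  updated: d(FH,G)=7, d(FH,K)=16, d(FH,L)=17/2, d(FH,M)=33/2, d(FH,V)=51/2, d(FH,Y)=10
2. join M+Y (d=1) ⇒ MY; edges |M|=1/2, |Y|=1/2
  updated: d(FH,MY)=53/4, d(G,MY)=15, d(K,MY)=11, d(L,MY)=17, d(MY,V)=16
3. join L+V (d=4) ⇒ LV; edges |L|=2, |V|=2
  updated: d(FH,LV)=17, d(G,LV)=25/2, d(K,LV)=11, d(LV,MY)=33/2
4. join FH+G (d=7) ⇒ FGH; edges |FH|=3, |G|=7/2
  updated: d(FGH,K)=41/3, d(FGH,LV)=31/2, d(FGH,MY)=83/6
5. join K+LV (d=11) ⇒ KLV; edges |K|=11/2, |LV|=7/2
  updated: d(FGH,KLV)=134/9, d(KLV,MY)=44/3
6. join FGH+MY (d=83/6) ⇒ FGHMY; edges |FGH|=41/12, |MY|=77/12
  updated: d(FGHMY,KLV)=74/5
7. join FGHMY+KLV (d=74/5) ⇒ FGHKLMVY; edges |FGHMY|=29/60, |KLV|=19/10
final tree: ((((F:1/2,H:1/2):3,G:7/2):41/12,(M:1/2,Y:1/2):77/12):29/60,(K:11/2,(L:2,V:2):7/2):19/10)
total length: 2023/60

L,V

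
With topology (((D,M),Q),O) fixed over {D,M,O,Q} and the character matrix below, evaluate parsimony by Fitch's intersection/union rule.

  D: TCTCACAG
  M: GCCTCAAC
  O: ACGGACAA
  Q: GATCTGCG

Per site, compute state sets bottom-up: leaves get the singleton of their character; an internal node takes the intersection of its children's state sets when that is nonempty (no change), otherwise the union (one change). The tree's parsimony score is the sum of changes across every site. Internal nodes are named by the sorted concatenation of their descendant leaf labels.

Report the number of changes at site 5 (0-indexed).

2

[col 0] DM: children D:{T}, M:{G} ∪→ {G,T}; cost 1
[col 0] DMQ: children DM:{G,T}, Q:{G} ∩→ {G}; cost 0
[col 0] DMOQ: children DMQ:{G}, O:{A} ∪→ {A,G}; cost 1
[col 1] DM: children D:{C}, M:{C} ∩→ {C}; cost 0
[col 1] DMQ: children DM:{C}, Q:{A} ∪→ {A,C}; cost 1
[col 1] DMOQ: children DMQ:{A,C}, O:{C} ∩→ {C}; cost 0
[col 2] DM: children D:{T}, M:{C} ∪→ {C,T}; cost 1
[col 2] DMQ: children DM:{C,T}, Q:{T} ∩→ {T}; cost 0
[col 2] DMOQ: children DMQ:{T}, O:{G} ∪→ {G,T}; cost 1
[col 3] DM: children D:{C}, M:{T} ∪→ {C,T}; cost 1
[col 3] DMQ: children DM:{C,T}, Q:{C} ∩→ {C}; cost 0
[col 3] DMOQ: children DMQ:{C}, O:{G} ∪→ {C,G}; cost 1
[col 4] DM: children D:{A}, M:{C} ∪→ {A,C}; cost 1
[col 4] DMQ: children DM:{A,C}, Q:{T} ∪→ {A,C,T}; cost 1
[col 4] DMOQ: children DMQ:{A,C,T}, O:{A} ∩→ {A}; cost 0
[col 5] DM: children D:{C}, M:{A} ∪→ {A,C}; cost 1
[col 5] DMQ: children DM:{A,C}, Q:{G} ∪→ {A,C,G}; cost 1
[col 5] DMOQ: children DMQ:{A,C,G}, O:{C} ∩→ {C}; cost 0
[col 6] DM: children D:{A}, M:{A} ∩→ {A}; cost 0
[col 6] DMQ: children DM:{A}, Q:{C} ∪→ {A,C}; cost 1
[col 6] DMOQ: children DMQ:{A,C}, O:{A} ∩→ {A}; cost 0
[col 7] DM: children D:{G}, M:{C} ∪→ {C,G}; cost 1
[col 7] DMQ: children DM:{C,G}, Q:{G} ∩→ {G}; cost 0
[col 7] DMOQ: children DMQ:{G}, O:{A} ∪→ {A,G}; cost 1
per-site changes: [2, 1, 2, 2, 2, 2, 1, 2]; total = 14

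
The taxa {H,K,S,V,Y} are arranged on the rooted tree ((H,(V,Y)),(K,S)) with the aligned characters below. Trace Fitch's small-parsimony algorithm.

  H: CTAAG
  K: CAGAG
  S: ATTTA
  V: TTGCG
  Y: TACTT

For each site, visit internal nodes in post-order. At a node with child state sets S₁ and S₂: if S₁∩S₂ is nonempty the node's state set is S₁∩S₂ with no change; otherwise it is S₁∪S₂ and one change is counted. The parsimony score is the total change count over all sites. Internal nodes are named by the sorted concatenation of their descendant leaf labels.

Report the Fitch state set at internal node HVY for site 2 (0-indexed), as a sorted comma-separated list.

A,C,G

site 0, node VY: V={T} ∩ Y={T} → {T} (+0)
site 0, node HVY: H={C} ∪ VY={T} → {C,T} (+1)
site 0, node KS: K={C} ∪ S={A} → {A,C} (+1)
site 0, node HKSVY: HVY={C,T} ∩ KS={A,C} → {C} (+0)
site 1, node VY: V={T} ∪ Y={A} → {A,T} (+1)
site 1, node HVY: H={T} ∩ VY={A,T} → {T} (+0)
site 1, node KS: K={A} ∪ S={T} → {A,T} (+1)
site 1, node HKSVY: HVY={T} ∩ KS={A,T} → {T} (+0)
site 2, node VY: V={G} ∪ Y={C} → {C,G} (+1)
site 2, node HVY: H={A} ∪ VY={C,G} → {A,C,G} (+1)
site 2, node KS: K={G} ∪ S={T} → {G,T} (+1)
site 2, node HKSVY: HVY={A,C,G} ∩ KS={G,T} → {G} (+0)
site 3, node VY: V={C} ∪ Y={T} → {C,T} (+1)
site 3, node HVY: H={A} ∪ VY={C,T} → {A,C,T} (+1)
site 3, node KS: K={A} ∪ S={T} → {A,T} (+1)
site 3, node HKSVY: HVY={A,C,T} ∩ KS={A,T} → {A,T} (+0)
site 4, node VY: V={G} ∪ Y={T} → {G,T} (+1)
site 4, node HVY: H={G} ∩ VY={G,T} → {G} (+0)
site 4, node KS: K={G} ∪ S={A} → {A,G} (+1)
site 4, node HKSVY: HVY={G} ∩ KS={A,G} → {G} (+0)
per-site changes: [2, 2, 3, 3, 2]; total = 12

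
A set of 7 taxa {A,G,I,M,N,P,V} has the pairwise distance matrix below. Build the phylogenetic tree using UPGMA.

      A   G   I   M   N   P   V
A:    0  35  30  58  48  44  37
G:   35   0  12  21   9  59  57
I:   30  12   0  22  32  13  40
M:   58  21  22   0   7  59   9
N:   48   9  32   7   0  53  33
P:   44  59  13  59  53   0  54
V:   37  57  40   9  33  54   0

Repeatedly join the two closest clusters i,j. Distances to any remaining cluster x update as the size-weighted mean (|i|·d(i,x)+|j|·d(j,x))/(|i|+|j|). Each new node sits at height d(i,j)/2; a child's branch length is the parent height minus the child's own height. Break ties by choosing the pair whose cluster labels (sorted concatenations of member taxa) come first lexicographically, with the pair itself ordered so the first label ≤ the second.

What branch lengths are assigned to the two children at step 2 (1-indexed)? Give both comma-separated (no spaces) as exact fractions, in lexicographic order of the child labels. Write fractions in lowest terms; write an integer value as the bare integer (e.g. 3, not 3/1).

1. join M+N (d=7) ⇒ MN; edges |M|=7/2, |N|=7/2
  updated: d(A,MN)=53, d(G,MN)=15, d(I,MN)=27, d(MN,P)=56, d(MN,V)=21
2. join G+I (d=12) ⇒ GI; edges |G|=6, |I|=6
  updated: d(A,GI)=65/2, d(GI,MN)=21, d(GI,P)=36, d(GI,V)=97/2
3. join GI+MN (d=21) ⇒ GIMN; edges |GI|=9/2, |MN|=7
  updated: d(A,GIMN)=171/4, d(GIMN,P)=46, d(GIMN,V)=139/4
4. join GIMN+V (d=139/4) ⇒ GIMNV; edges |GIMN|=55/8, |V|=139/8
  updated: d(A,GIMNV)=208/5, d(GIMNV,P)=238/5
5. join A+GIMNV (d=208/5) ⇒ AGIMNV; edges |A|=104/5, |GIMNV|=137/40
  updated: d(AGIMNV,P)=47
6. join AGIMNV+P (d=47) ⇒ AGIMNPV; edges |AGIMNV|=27/10, |P|=47/2
final tree: ((A:104/5,(((G:6,I:6):9/2,(M:7/2,N:7/2):7):55/8,V:139/8):137/40):27/10,P:47/2)
total length: 4207/40

6,6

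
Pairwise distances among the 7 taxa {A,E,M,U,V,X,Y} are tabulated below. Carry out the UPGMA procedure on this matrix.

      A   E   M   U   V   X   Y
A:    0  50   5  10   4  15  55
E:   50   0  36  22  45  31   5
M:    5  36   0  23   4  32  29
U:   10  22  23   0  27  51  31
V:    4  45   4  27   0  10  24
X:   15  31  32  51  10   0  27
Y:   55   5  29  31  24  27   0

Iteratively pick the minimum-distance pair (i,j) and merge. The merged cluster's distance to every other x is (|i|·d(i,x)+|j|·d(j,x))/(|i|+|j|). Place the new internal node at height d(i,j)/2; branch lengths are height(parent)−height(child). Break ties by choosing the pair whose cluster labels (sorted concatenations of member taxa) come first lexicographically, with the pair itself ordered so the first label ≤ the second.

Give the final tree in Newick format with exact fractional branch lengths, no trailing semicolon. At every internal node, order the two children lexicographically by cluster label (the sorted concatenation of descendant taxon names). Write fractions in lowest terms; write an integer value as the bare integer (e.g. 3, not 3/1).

step 1: merge (A,V) at d=4; branch lengths A→2, V→2; new cluster AV
  updated: d(AV,E)=95/2, d(AV,M)=9/2, d(AV,U)=37/2, d(AV,X)=25/2, d(AV,Y)=79/2
step 2: merge (AV,M) at d=9/2; branch lengths AV→1/4, M→9/4; new cluster AMV
  updated: d(AMV,E)=131/3, d(AMV,U)=20, d(AMV,X)=19, d(AMV,Y)=36
step 3: merge (E,Y) at d=5; branch lengths E→5/2, Y→5/2; new cluster EY
  updated: d(AMV,EY)=239/6, d(EY,U)=53/2, d(EY,X)=29
step 4: merge (AMV,X) at d=19; branch lengths AMV→29/4, X→19/2; new cluster AMVX
  updated: d(AMVX,EY)=297/8, d(AMVX,U)=111/4
step 5: merge (EY,U) at d=53/2; branch lengths EY→43/4, U→53/4; new cluster EUY
  updated: d(AMVX,EUY)=34
step 6: merge (AMVX,EUY) at d=34; branch lengths AMVX→15/2, EUY→15/4; new cluster AEMUVXY
final tree: ((((A:2,V:2):1/4,M:9/4):29/4,X:19/2):15/2,((E:5/2,Y:5/2):43/4,U:53/4):15/4)
total length: 127/2

((((A:2,V:2):1/4,M:9/4):29/4,X:19/2):15/2,((E:5/2,Y:5/2):43/4,U:53/4):15/4)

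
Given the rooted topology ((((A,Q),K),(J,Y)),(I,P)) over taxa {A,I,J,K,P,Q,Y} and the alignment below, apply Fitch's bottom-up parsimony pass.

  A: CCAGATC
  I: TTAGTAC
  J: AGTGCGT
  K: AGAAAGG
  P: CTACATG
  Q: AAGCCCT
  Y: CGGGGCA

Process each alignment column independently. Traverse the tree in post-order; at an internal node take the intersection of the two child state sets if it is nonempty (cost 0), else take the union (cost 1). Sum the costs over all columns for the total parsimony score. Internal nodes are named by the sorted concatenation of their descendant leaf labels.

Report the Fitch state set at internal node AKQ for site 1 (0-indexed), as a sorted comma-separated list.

AQ@0: {C} ∪ {A} = {A,C} (union, +1)
AKQ@0: {A,C} ∩ {A} = {A} (intersection, +0)
JY@0: {A} ∪ {C} = {A,C} (union, +1)
AJKQY@0: {A} ∩ {A,C} = {A} (intersection, +0)
IP@0: {T} ∪ {C} = {C,T} (union, +1)
AIJKPQY@0: {A} ∪ {C,T} = {A,C,T} (union, +1)
AQ@1: {C} ∪ {A} = {A,C} (union, +1)
AKQ@1: {A,C} ∪ {G} = {A,C,G} (union, +1)
JY@1: {G} ∩ {G} = {G} (intersection, +0)
AJKQY@1: {A,C,G} ∩ {G} = {G} (intersection, +0)
IP@1: {T} ∩ {T} = {T} (intersection, +0)
AIJKPQY@1: {G} ∪ {T} = {G,T} (union, +1)
AQ@2: {A} ∪ {G} = {A,G} (union, +1)
AKQ@2: {A,G} ∩ {A} = {A} (intersection, +0)
JY@2: {T} ∪ {G} = {G,T} (union, +1)
AJKQY@2: {A} ∪ {G,T} = {A,G,T} (union, +1)
IP@2: {A} ∩ {A} = {A} (intersection, +0)
AIJKPQY@2: {A,G,T} ∩ {A} = {A} (intersection, +0)
AQ@3: {G} ∪ {C} = {C,G} (union, +1)
AKQ@3: {C,G} ∪ {A} = {A,C,G} (union, +1)
JY@3: {G} ∩ {G} = {G} (intersection, +0)
AJKQY@3: {A,C,G} ∩ {G} = {G} (intersection, +0)
IP@3: {G} ∪ {C} = {C,G} (union, +1)
AIJKPQY@3: {G} ∩ {C,G} = {G} (intersection, +0)
AQ@4: {A} ∪ {C} = {A,C} (union, +1)
AKQ@4: {A,C} ∩ {A} = {A} (intersection, +0)
JY@4: {C} ∪ {G} = {C,G} (union, +1)
AJKQY@4: {A} ∪ {C,G} = {A,C,G} (union, +1)
IP@4: {T} ∪ {A} = {A,T} (union, +1)
AIJKPQY@4: {A,C,G} ∩ {A,T} = {A} (intersection, +0)
AQ@5: {T} ∪ {C} = {C,T} (union, +1)
AKQ@5: {C,T} ∪ {G} = {C,G,T} (union, +1)
JY@5: {G} ∪ {C} = {C,G} (union, +1)
AJKQY@5: {C,G,T} ∩ {C,G} = {C,G} (intersection, +0)
IP@5: {A} ∪ {T} = {A,T} (union, +1)
AIJKPQY@5: {C,G} ∪ {A,T} = {A,C,G,T} (union, +1)
AQ@6: {C} ∪ {T} = {C,T} (union, +1)
AKQ@6: {C,T} ∪ {G} = {C,G,T} (union, +1)
JY@6: {T} ∪ {A} = {A,T} (union, +1)
AJKQY@6: {C,G,T} ∩ {A,T} = {T} (intersection, +0)
IP@6: {C} ∪ {G} = {C,G} (union, +1)
AIJKPQY@6: {T} ∪ {C,G} = {C,G,T} (union, +1)
per-site changes: [4, 3, 3, 3, 4, 5, 5]; total = 27

A,C,G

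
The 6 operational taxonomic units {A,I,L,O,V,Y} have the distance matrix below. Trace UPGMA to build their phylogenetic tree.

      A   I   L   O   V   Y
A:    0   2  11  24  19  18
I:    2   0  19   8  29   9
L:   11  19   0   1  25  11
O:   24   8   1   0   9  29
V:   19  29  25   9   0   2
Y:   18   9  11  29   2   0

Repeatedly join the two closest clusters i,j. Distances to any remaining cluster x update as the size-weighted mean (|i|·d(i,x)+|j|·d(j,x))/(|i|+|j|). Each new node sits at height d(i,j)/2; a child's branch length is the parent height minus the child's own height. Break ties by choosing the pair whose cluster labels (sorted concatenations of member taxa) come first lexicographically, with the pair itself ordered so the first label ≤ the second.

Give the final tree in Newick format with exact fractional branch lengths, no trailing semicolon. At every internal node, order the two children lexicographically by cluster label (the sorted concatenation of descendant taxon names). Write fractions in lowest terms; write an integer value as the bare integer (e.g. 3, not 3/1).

step 1: merge (L,O) at d=1; branch lengths L→1/2, O→1/2; new cluster LO
  updated: d(A,LO)=35/2, d(I,LO)=27/2, d(LO,V)=17, d(LO,Y)=20
step 2: merge (A,I) at d=2; branch lengths A→1, I→1; new cluster AI
  updated: d(AI,LO)=31/2, d(AI,V)=24, d(AI,Y)=27/2
step 3: merge (V,Y) at d=2; branch lengths V→1, Y→1; new cluster VY
  updated: d(AI,VY)=75/4, d(LO,VY)=37/2
step 4: merge (AI,LO) at d=31/2; branch lengths AI→27/4, LO→29/4; new cluster AILO
  updated: d(AILO,VY)=149/8
step 5: merge (AILO,VY) at d=149/8; branch lengths AILO→25/16, VY→133/16; new cluster AILOVY
final tree: (((A:1,I:1):27/4,(L:1/2,O:1/2):29/4):25/16,(V:1,Y:1):133/16)
total length: 231/8

(((A:1,I:1):27/4,(L:1/2,O:1/2):29/4):25/16,(V:1,Y:1):133/16)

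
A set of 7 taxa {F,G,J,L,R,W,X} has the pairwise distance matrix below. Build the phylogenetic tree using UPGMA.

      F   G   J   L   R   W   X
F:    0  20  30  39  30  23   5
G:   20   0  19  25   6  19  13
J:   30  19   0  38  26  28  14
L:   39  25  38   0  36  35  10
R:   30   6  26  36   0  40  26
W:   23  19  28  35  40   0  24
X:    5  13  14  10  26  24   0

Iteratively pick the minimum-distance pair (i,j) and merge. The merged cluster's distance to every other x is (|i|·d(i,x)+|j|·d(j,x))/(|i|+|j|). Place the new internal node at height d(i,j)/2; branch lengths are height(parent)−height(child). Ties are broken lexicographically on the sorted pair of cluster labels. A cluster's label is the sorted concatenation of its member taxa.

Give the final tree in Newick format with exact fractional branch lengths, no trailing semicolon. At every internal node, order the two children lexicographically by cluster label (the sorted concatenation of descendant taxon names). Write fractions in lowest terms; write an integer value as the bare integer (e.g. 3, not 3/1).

(((((F:5/2,X:5/2):17/2,J:11):1/6,(G:3,R:3):49/6):67/30,W:67/5):37/20,L:61/4)

1. join F+X (d=5) ⇒ FX; edges |F|=5/2, |X|=5/2
  updated: d(FX,G)=33/2, d(FX,J)=22, d(FX,L)=49/2, d(FX,R)=28, d(FX,W)=47/2
2. join G+R (d=6) ⇒ GR; edges |G|=3, |R|=3
  updated: d(FX,GR)=89/4, d(GR,J)=45/2, d(GR,L)=61/2, d(GR,W)=59/2
3. join FX+J (d=22) ⇒ FJX; edges |FX|=17/2, |J|=11
  updated: d(FJX,GR)=67/3, d(FJX,L)=29, d(FJX,W)=25
4. join FJX+GR (d=67/3) ⇒ FGJRX; edges |FJX|=1/6, |GR|=49/6
  updated: d(FGJRX,L)=148/5, d(FGJRX,W)=134/5
5. join FGJRX+W (d=134/5) ⇒ FGJRWX; edges |FGJRX|=67/30, |W|=67/5
  updated: d(FGJRWX,L)=61/2
6. join FGJRWX+L (d=61/2) ⇒ FGJLRWX; edges |FGJRWX|=37/20, |L|=61/4
final tree: (((((F:5/2,X:5/2):17/2,J:11):1/6,(G:3,R:3):49/6):67/30,W:67/5):37/20,L:61/4)
total length: 2147/30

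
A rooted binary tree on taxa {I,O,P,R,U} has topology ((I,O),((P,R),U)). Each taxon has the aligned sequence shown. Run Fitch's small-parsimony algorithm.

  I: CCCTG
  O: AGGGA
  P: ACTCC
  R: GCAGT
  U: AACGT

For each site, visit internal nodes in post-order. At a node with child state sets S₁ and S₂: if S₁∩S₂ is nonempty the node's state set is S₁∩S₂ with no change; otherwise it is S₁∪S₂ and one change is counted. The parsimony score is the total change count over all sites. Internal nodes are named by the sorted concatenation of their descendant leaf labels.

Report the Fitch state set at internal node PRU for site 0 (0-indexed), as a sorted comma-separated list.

site 0, node IO: I={C} ∪ O={A} → {A,C} (+1)
site 0, node PR: P={A} ∪ R={G} → {A,G} (+1)
site 0, node PRU: PR={A,G} ∩ U={A} → {A} (+0)
site 0, node IOPRU: IO={A,C} ∩ PRU={A} → {A} (+0)
site 1, node IO: I={C} ∪ O={G} → {C,G} (+1)
site 1, node PR: P={C} ∩ R={C} → {C} (+0)
site 1, node PRU: PR={C} ∪ U={A} → {A,C} (+1)
site 1, node IOPRU: IO={C,G} ∩ PRU={A,C} → {C} (+0)
site 2, node IO: I={C} ∪ O={G} → {C,G} (+1)
site 2, node PR: P={T} ∪ R={A} → {A,T} (+1)
site 2, node PRU: PR={A,T} ∪ U={C} → {A,C,T} (+1)
site 2, node IOPRU: IO={C,G} ∩ PRU={A,C,T} → {C} (+0)
site 3, node IO: I={T} ∪ O={G} → {G,T} (+1)
site 3, node PR: P={C} ∪ R={G} → {C,G} (+1)
site 3, node PRU: PR={C,G} ∩ U={G} → {G} (+0)
site 3, node IOPRU: IO={G,T} ∩ PRU={G} → {G} (+0)
site 4, node IO: I={G} ∪ O={A} → {A,G} (+1)
site 4, node PR: P={C} ∪ R={T} → {C,T} (+1)
site 4, node PRU: PR={C,T} ∩ U={T} → {T} (+0)
site 4, node IOPRU: IO={A,G} ∪ PRU={T} → {A,G,T} (+1)
per-site changes: [2, 2, 3, 2, 3]; total = 12

A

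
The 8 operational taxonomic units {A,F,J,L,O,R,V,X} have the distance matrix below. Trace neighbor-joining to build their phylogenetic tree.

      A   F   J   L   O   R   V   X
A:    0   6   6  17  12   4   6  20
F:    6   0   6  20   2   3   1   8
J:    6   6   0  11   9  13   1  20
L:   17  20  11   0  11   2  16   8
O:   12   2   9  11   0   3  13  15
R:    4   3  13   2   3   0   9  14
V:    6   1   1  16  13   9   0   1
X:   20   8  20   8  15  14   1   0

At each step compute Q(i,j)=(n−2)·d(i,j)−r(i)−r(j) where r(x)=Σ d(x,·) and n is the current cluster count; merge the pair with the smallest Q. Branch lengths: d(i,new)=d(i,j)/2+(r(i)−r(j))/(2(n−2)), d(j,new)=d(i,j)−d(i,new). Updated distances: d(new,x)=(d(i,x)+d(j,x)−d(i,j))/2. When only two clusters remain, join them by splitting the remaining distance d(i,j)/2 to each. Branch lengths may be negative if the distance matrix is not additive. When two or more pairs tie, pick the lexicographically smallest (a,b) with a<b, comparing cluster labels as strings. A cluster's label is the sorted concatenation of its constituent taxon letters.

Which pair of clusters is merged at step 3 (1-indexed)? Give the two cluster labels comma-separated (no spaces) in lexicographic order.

step 1: merge (V,X) at d=1, Q=-127; branch lengths V→-11/4, X→15/4; new cluster VX
  updated: d(A,VX)=25/2, d(F,VX)=4, d(J,VX)=10, d(L,VX)=23/2, d(O,VX)=27/2, d(R,VX)=11
step 2: merge (L,R) at d=2, Q=-197/2; branch lengths L→93/20, R→-53/20; new cluster LR
  updated: d(A,LR)=19/2, d(F,LR)=21/2, d(J,LR)=11, d(LR,O)=6, d(LR,VX)=41/4
step 3: merge (LR,O) at d=6, Q=-263/4; branch lengths LR→115/32, O→77/32; new cluster LOR
  updated: d(A,LOR)=31/4, d(F,LOR)=13/4, d(J,LOR)=7, d(LOR,VX)=71/8
step 4: merge (A,J) at d=6, Q=-173/4; branch lengths A→85/24, J→59/24; new cluster AJ
  updated: d(AJ,F)=3, d(AJ,LOR)=35/8, d(AJ,VX)=33/4
step 5: merge (AJ,LOR) at d=35/8, Q=-187/8; branch lengths AJ→63/32, LOR→77/32; new cluster AJLOR
  updated: d(AJLOR,F)=15/16, d(AJLOR,VX)=51/8
step 6: merge (AJLOR,F) at d=15/16, Q=-181/16; branch lengths AJLOR→53/32, F→-23/32; new cluster AFJLOR
  updated: d(AFJLOR,VX)=151/32
step 7: merge (AFJLOR,VX) at d=151/32; branch lengths AFJLOR→151/64, VX→151/64; new cluster AFJLORVX
final tree: ((((A:85/24,J:59/24):63/32,((L:93/20,R:-53/20):115/32,O:77/32):77/32):53/32,F:-23/32):151/64,(V:-11/4,X:15/4):151/64)
total length: 801/32

LR,O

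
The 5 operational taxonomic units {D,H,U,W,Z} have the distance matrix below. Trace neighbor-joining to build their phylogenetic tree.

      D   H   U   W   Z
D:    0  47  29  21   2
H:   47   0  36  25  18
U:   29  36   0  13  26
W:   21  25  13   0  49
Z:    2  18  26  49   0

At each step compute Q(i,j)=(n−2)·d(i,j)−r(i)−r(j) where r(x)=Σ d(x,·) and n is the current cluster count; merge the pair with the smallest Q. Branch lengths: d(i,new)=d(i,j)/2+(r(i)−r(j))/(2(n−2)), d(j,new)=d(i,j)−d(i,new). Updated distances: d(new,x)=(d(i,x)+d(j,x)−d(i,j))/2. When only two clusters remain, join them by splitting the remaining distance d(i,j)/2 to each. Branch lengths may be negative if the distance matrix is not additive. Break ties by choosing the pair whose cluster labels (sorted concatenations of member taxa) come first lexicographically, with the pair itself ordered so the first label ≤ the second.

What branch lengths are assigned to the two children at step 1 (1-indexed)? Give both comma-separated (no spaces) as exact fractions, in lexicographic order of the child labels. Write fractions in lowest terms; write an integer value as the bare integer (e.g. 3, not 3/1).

step 1: merge (D,Z) at d=2, Q=-188; branch lengths D→5/3, Z→1/3; new cluster DZ
  updated: d(DZ,H)=63/2, d(DZ,U)=53/2, d(DZ,W)=34
step 2: merge (DZ,H) at d=63/2, Q=-243/2; branch lengths DZ→125/8, H→127/8; new cluster DHZ
  updated: d(DHZ,U)=31/2, d(DHZ,W)=55/4
step 3: merge (DHZ,U) at d=31/2, Q=-169/4; branch lengths DHZ→65/8, U→59/8; new cluster DHUZ
  updated: d(DHUZ,W)=45/8
step 4: merge (DHUZ,W) at d=45/8; branch lengths DHUZ→45/16, W→45/16; new cluster DHUWZ
final tree: ((((D:5/3,Z:1/3):125/8,H:127/8):65/8,U:59/8):45/16,W:45/16)
total length: 437/8

5/3,1/3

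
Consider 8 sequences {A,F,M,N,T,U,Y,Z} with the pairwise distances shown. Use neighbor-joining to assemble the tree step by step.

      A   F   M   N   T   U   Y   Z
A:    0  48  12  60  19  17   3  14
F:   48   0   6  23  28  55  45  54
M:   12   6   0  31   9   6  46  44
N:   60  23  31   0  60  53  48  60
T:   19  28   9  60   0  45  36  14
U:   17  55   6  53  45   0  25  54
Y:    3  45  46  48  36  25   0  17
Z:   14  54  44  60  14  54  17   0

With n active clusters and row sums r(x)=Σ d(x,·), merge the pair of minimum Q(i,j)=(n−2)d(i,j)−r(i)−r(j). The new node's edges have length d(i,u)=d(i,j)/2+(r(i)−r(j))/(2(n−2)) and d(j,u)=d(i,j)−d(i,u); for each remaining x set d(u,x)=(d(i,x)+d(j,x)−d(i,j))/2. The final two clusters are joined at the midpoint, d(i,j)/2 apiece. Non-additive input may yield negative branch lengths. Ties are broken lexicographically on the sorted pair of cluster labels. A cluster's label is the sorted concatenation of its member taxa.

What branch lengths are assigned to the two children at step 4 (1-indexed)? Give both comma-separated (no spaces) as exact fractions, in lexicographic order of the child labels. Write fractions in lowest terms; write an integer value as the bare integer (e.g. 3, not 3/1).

33/4,23/4

1. join F+N (d=23, Q=-456) ⇒ FN; edges |F|=31/6, |N|=107/6
  updated: d(A,FN)=85/2, d(FN,M)=7, d(FN,T)=65/2, d(FN,U)=85/2, d(FN,Y)=35, d(FN,Z)=91/2
2. join FN+M (d=7, Q=-294) ⇒ FMN; edges |FN|=58/5, |M|=-23/5
  updated: d(A,FMN)=95/4, d(FMN,T)=69/4, d(FMN,U)=83/4, d(FMN,Y)=37, d(FMN,Z)=165/4
3. join FMN+U (d=83/4, Q=-875/4) ⇒ FMNU; edges |FMN|=245/32, |U|=419/32
  updated: d(A,FMNU)=10, d(FMNU,T)=83/4, d(FMNU,Y)=165/8, d(FMNU,Z)=149/4
4. join T+Z (d=14, Q=-130) ⇒ TZ; edges |T|=33/4, |Z|=23/4
  updated: d(A,TZ)=19/2, d(FMNU,TZ)=22, d(TZ,Y)=39/2
5. join A+Y (d=3, Q=-477/8) ⇒ AY; edges |A|=-117/32, |Y|=213/32
  updated: d(AY,FMNU)=221/16, d(AY,TZ)=13
6. join AY+FMNU (d=221/16, Q=-781/16) ⇒ AFMNUY; edges |AY|=77/32, |FMNU|=365/32
  updated: d(AFMNUY,TZ)=339/32
7. join AFMNUY+TZ (d=339/32) ⇒ AFMNTUYZ; edges |AFMNUY|=339/64, |TZ|=339/64
final tree: (((A:-117/32,Y:213/32):77/32,(((F:31/6,N:107/6):58/5,M:-23/5):245/32,U:419/32):365/32):339/64,(T:33/4,Z:23/4):339/64)
total length: 2949/32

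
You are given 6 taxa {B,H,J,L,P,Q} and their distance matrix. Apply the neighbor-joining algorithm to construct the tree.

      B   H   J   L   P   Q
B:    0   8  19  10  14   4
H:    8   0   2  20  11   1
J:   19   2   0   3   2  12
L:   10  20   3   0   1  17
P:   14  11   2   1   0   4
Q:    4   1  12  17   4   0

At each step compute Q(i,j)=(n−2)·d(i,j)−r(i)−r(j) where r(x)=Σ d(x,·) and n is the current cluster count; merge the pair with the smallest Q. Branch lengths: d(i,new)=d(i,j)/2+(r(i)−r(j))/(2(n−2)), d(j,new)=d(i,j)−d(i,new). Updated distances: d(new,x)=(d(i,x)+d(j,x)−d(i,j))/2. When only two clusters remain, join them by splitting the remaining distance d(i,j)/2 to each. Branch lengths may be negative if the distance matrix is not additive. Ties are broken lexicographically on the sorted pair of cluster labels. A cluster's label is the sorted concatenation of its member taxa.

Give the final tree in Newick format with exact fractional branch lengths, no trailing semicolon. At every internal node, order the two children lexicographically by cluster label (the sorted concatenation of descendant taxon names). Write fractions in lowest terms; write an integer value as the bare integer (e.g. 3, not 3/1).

(((B:77/16,Q:-13/16):41/16,H:-1/16):121/32,(J:5/12,(L:23/8,P:-15/8):19/12):121/32)

step 1: merge (L,P) at d=1, Q=-79; branch lengths L→23/8, P→-15/8; new cluster LP
  updated: d(B,LP)=23/2, d(H,LP)=15, d(J,LP)=2, d(LP,Q)=10
step 2: merge (J,LP) at d=2, Q=-135/2; branch lengths J→5/12, LP→19/12; new cluster JLP
  updated: d(B,JLP)=57/4, d(H,JLP)=15/2, d(JLP,Q)=10
step 3: merge (B,Q) at d=4, Q=-133/4; branch lengths B→77/16, Q→-13/16; new cluster BQ
  updated: d(BQ,H)=5/2, d(BQ,JLP)=81/8
step 4: merge (BQ,H) at d=5/2, Q=-161/8; branch lengths BQ→41/16, H→-1/16; new cluster BHQ
  updated: d(BHQ,JLP)=121/16
step 5: merge (BHQ,JLP) at d=121/16; branch lengths BHQ→121/32, JLP→121/32; new cluster BHJLPQ
final tree: (((B:77/16,Q:-13/16):41/16,H:-1/16):121/32,(J:5/12,(L:23/8,P:-15/8):19/12):121/32)
total length: 273/16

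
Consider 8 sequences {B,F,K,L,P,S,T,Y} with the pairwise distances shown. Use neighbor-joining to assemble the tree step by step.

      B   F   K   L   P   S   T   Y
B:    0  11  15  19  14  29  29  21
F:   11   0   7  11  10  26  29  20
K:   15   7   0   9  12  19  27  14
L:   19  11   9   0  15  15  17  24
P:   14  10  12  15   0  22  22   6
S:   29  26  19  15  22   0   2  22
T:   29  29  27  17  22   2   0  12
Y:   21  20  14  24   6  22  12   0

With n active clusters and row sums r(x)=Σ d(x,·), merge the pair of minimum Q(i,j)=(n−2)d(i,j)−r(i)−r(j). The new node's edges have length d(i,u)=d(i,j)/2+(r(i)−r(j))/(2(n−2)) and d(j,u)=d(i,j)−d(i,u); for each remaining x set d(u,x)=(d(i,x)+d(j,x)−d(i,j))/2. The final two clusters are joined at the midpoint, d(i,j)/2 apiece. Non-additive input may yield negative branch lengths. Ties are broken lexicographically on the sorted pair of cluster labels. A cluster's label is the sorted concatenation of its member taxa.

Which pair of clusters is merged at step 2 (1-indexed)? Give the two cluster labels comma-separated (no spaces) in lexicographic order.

ST,Y

iteration 1: select S,T (d=2, Q=-261); attach at lengths (3/4, 5/4); label the merged cluster ST
  updated: d(B,ST)=28, d(F,ST)=53/2, d(K,ST)=22, d(L,ST)=15, d(P,ST)=21, d(ST,Y)=16
iteration 2: select ST,Y (d=16, Q=-299/2); attach at lengths (43/4, 21/4); label the merged cluster STY
  updated: d(B,STY)=33/2, d(F,STY)=61/4, d(K,STY)=10, d(L,STY)=23/2, d(P,STY)=11/2
iteration 3: select P,STY (d=11/2, Q=-373/4); attach at lengths (79/32, 97/32); label the merged cluster PSTY
  updated: d(B,PSTY)=25/2, d(F,PSTY)=79/8, d(K,PSTY)=33/4, d(L,PSTY)=21/2
iteration 4: select B,F (d=11, Q=-507/8); attach at lengths (413/48, 115/48); label the merged cluster BF
  updated: d(BF,K)=11/2, d(BF,L)=19/2, d(BF,PSTY)=91/16
iteration 5: select BF,PSTY (d=91/16, Q=-135/4); attach at lengths (61/32, 121/32); label the merged cluster BFPSTY
  updated: d(BFPSTY,K)=129/32, d(BFPSTY,L)=229/32
iteration 6: select BFPSTY,K (d=129/32, Q=-323/16); attach at lengths (35/32, 47/16); label the merged cluster BFKPSTY
  updated: d(BFKPSTY,L)=97/16
iteration 7: select BFKPSTY,L (d=97/16); attach at lengths (97/32, 97/32); label the merged cluster BFKLPSTY
final tree: ((((B:413/48,F:115/48):61/32,(P:79/32,((S:3/4,T:5/4):43/4,Y:21/4):97/32):121/32):35/32,K:47/16):97/32,L:97/32)
total length: 1609/32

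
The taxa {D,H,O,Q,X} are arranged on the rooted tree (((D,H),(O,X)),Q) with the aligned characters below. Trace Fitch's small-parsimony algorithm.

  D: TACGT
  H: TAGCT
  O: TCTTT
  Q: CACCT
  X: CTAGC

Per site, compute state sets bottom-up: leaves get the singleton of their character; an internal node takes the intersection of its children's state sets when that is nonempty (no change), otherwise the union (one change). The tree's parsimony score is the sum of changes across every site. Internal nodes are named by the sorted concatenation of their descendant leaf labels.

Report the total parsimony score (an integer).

site 0, node DH: D={T} ∩ H={T} → {T} (+0)
site 0, node OX: O={T} ∪ X={C} → {C,T} (+1)
site 0, node DHOX: DH={T} ∩ OX={C,T} → {T} (+0)
site 0, node DHOQX: DHOX={T} ∪ Q={C} → {C,T} (+1)
site 1, node DH: D={A} ∩ H={A} → {A} (+0)
site 1, node OX: O={C} ∪ X={T} → {C,T} (+1)
site 1, node DHOX: DH={A} ∪ OX={C,T} → {A,C,T} (+1)
site 1, node DHOQX: DHOX={A,C,T} ∩ Q={A} → {A} (+0)
site 2, node DH: D={C} ∪ H={G} → {C,G} (+1)
site 2, node OX: O={T} ∪ X={A} → {A,T} (+1)
site 2, node DHOX: DH={C,G} ∪ OX={A,T} → {A,C,G,T} (+1)
site 2, node DHOQX: DHOX={A,C,G,T} ∩ Q={C} → {C} (+0)
site 3, node DH: D={G} ∪ H={C} → {C,G} (+1)
site 3, node OX: O={T} ∪ X={G} → {G,T} (+1)
site 3, node DHOX: DH={C,G} ∩ OX={G,T} → {G} (+0)
site 3, node DHOQX: DHOX={G} ∪ Q={C} → {C,G} (+1)
site 4, node DH: D={T} ∩ H={T} → {T} (+0)
site 4, node OX: O={T} ∪ X={C} → {C,T} (+1)
site 4, node DHOX: DH={T} ∩ OX={C,T} → {T} (+0)
site 4, node DHOQX: DHOX={T} ∩ Q={T} → {T} (+0)
per-site changes: [2, 2, 3, 3, 1]; total = 11

11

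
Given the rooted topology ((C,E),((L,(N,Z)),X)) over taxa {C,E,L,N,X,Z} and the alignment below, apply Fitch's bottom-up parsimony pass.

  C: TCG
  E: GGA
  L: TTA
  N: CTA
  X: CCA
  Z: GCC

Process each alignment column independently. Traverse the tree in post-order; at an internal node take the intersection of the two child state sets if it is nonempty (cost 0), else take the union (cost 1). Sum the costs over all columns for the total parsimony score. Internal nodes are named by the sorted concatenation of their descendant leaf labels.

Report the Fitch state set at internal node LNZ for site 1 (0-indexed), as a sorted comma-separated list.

T

site 0, node CE: C={T} ∪ E={G} → {G,T} (+1)
site 0, node NZ: N={C} ∪ Z={G} → {C,G} (+1)
site 0, node LNZ: L={T} ∪ NZ={C,G} → {C,G,T} (+1)
site 0, node LNXZ: LNZ={C,G,T} ∩ X={C} → {C} (+0)
site 0, node CELNXZ: CE={G,T} ∪ LNXZ={C} → {C,G,T} (+1)
site 1, node CE: C={C} ∪ E={G} → {C,G} (+1)
site 1, node NZ: N={T} ∪ Z={C} → {C,T} (+1)
site 1, node LNZ: L={T} ∩ NZ={C,T} → {T} (+0)
site 1, node LNXZ: LNZ={T} ∪ X={C} → {C,T} (+1)
site 1, node CELNXZ: CE={C,G} ∩ LNXZ={C,T} → {C} (+0)
site 2, node CE: C={G} ∪ E={A} → {A,G} (+1)
site 2, node NZ: N={A} ∪ Z={C} → {A,C} (+1)
site 2, node LNZ: L={A} ∩ NZ={A,C} → {A} (+0)
site 2, node LNXZ: LNZ={A} ∩ X={A} → {A} (+0)
site 2, node CELNXZ: CE={A,G} ∩ LNXZ={A} → {A} (+0)
per-site changes: [4, 3, 2]; total = 9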